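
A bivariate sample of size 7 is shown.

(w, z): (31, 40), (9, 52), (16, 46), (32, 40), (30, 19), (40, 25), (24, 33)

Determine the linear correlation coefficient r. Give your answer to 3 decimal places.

n = 7, Σw = 182, Σz = 255, Σw² = 5398, Σz² = 10095, Σwz = 6086
nΣwz − ΣwΣz = 42602 − 46410 = -3808
nΣw² − (Σw)² = 37786 − 33124 = 4662; nΣz² − (Σz)² = 70665 − 65025 = 5640
r = -3808 / √(4662 × 5640) = -3808 / 5127.7363 ≈ -0.743

-0.743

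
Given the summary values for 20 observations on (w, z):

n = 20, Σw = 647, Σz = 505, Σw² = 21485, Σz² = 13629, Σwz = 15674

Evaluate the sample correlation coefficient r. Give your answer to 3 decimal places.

r = (nΣwz − ΣwΣz) / √[(nΣw² − (Σw)²)(nΣz² − (Σz)²)]
Numerator: 20×15674 − 647×505 = -13255
Denominator: √[(429700 − 418609)(272580 − 255025)] = √[11091 × 17555] = 13953.5839
r = -13255 / 13953.5839 ≈ -0.950

-0.950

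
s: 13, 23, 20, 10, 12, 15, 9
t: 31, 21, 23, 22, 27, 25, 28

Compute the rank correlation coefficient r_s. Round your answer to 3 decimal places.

Rank s: 4, 7, 6, 2, 3, 5, 1
Rank t: 7, 1, 3, 2, 5, 4, 6
d = rank(s) − rank(t): -3, 6, 3, 0, -2, 1, -5; Σd² = 84
ρ = 1 − 6Σd² / [n(n²−1)] = 1 − 6×84 / (7×48) = 1 − 504/336 ≈ -0.500

-0.500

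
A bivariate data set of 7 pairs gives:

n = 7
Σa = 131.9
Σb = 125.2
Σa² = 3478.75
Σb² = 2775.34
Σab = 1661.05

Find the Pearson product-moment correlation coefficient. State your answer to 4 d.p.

-0.9566

r = (nΣab − ΣaΣb) / √[(nΣa² − (Σa)²)(nΣb² − (Σb)²)]
Numerator: 7×1661.05 − 131.9×125.2 = -4886.53
Denominator: √[(24351.25 − 17397.61)(19427.38 − 15675.04)] = √[6953.64 × 3752.34] = 5108.0741
r = -4886.53 / 5108.0741 ≈ -0.9566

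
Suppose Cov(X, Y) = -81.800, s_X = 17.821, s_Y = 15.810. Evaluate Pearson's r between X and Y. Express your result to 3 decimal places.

-0.290

r = Cov(X,Y) / (s_X · s_Y) = -81.800 / (17.821 × 15.810)
  = -81.800 / 281.7500 ≈ -0.290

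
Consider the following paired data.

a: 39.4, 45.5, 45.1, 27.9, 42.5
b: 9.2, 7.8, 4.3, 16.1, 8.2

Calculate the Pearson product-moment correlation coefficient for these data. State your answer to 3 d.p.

n = 5, Σa = 200.4, Σb = 45.6, Σa² = 8241.28, Σb² = 490.42, Σab = 1709
nΣab − ΣaΣb = 8545 − 9138.24 = -593.24
nΣa² − (Σa)² = 41206.4 − 40160.16 = 1046.24; nΣb² − (Σb)² = 2452.1 − 2079.36 = 372.74
r = -593.24 / √(1046.24 × 372.74) = -593.24 / 624.4802 ≈ -0.950

-0.950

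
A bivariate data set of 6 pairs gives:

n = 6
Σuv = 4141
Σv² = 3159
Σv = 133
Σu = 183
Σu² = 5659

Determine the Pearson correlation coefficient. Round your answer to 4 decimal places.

r = (nΣuv − ΣuΣv) / √[(nΣu² − (Σu)²)(nΣv² − (Σv)²)]
Numerator: 6×4141 − 183×133 = 507
Denominator: √[(33954 − 33489)(18954 − 17689)] = √[465 × 1265] = 766.9583
r = 507 / 766.9583 ≈ 0.6611

0.6611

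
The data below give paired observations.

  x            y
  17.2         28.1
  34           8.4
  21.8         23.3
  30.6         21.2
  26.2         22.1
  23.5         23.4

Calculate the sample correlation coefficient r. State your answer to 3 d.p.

-0.877

n = 6, Σx = 153.3, Σy = 126.5, Σx² = 4102.13, Σy² = 2888.47, Σxy = 3054.5
nΣxy − ΣxΣy = 18327 − 19392.45 = -1065.45
nΣx² − (Σx)² = 24612.78 − 23500.89 = 1111.89; nΣy² − (Σy)² = 17330.82 − 16002.25 = 1328.57
r = -1065.45 / √(1111.89 × 1328.57) = -1065.45 / 1215.4109 ≈ -0.877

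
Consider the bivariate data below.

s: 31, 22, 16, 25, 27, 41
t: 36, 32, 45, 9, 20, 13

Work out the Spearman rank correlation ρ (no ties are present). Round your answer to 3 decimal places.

-0.429

Rank s: 5, 2, 1, 3, 4, 6
Rank t: 5, 4, 6, 1, 3, 2
d = rank(s) − rank(t): 0, -2, -5, 2, 1, 4; Σd² = 50
ρ = 1 − 6Σd² / [n(n²−1)] = 1 − 6×50 / (6×35) = 1 − 300/210 ≈ -0.429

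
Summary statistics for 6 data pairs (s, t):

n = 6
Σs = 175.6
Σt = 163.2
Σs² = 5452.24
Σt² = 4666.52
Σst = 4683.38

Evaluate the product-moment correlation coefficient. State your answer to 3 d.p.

r = (nΣst − ΣsΣt) / √[(nΣs² − (Σs)²)(nΣt² − (Σt)²)]
Numerator: 6×4683.38 − 175.6×163.2 = -557.64
Denominator: √[(32713.44 − 30835.36)(27999.12 − 26634.24)] = √[1878.08 × 1364.88] = 1601.0477
r = -557.64 / 1601.0477 ≈ -0.348

-0.348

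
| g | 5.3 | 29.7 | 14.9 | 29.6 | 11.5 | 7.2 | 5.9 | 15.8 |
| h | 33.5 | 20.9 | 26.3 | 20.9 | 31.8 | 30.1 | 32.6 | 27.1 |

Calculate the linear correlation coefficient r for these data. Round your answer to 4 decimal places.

-0.9676

n = 8, Σg = 119.9, Σh = 223.2, Σg² = 2476.89, Σh² = 6401.98, Σgh = 3011.73
nΣgh − ΣgΣh = 24093.84 − 26761.68 = -2667.84
nΣg² − (Σg)² = 19815.12 − 14376.01 = 5439.11; nΣh² − (Σh)² = 51215.84 − 49818.24 = 1397.6
r = -2667.84 / √(5439.11 × 1397.6) = -2667.84 / 2757.1181 ≈ -0.9676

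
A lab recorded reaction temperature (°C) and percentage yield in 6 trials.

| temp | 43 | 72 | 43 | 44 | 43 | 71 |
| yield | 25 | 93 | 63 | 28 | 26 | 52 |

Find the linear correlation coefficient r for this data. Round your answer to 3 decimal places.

0.711

n = 6, Σx = 316, Σy = 287, Σx² = 17708, Σy² = 17407, Σxy = 16522
nΣxy − ΣxΣy = 99132 − 90692 = 8440
nΣx² − (Σx)² = 106248 − 99856 = 6392; nΣy² − (Σy)² = 104442 − 82369 = 22073
r = 8440 / √(6392 × 22073) = 8440 / 11878.1571 ≈ 0.711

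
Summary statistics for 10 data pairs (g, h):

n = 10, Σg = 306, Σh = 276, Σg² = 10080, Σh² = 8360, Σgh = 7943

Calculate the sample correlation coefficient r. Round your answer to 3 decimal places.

r = (nΣgh − ΣgΣh) / √[(nΣg² − (Σg)²)(nΣh² − (Σh)²)]
Numerator: 10×7943 − 306×276 = -5026
Denominator: √[(100800 − 93636)(83600 − 76176)] = √[7164 × 7424] = 7292.8414
r = -5026 / 7292.8414 ≈ -0.689

-0.689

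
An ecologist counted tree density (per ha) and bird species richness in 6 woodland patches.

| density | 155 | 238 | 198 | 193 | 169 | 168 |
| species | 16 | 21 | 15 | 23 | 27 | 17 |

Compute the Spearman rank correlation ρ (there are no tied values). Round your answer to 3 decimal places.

0.086

Rank density: 1, 6, 5, 4, 3, 2
Rank species: 2, 4, 1, 5, 6, 3
d = rank(density) − rank(species): -1, 2, 4, -1, -3, -1; Σd² = 32
ρ = 1 − 6Σd² / [n(n²−1)] = 1 − 6×32 / (6×35) = 1 − 192/210 ≈ 0.086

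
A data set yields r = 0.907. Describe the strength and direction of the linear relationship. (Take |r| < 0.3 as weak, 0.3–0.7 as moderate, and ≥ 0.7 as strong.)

r = 0.907 > 0 so the relationship is positive.
|r| = 0.907, which falls in the strong range.

strong positive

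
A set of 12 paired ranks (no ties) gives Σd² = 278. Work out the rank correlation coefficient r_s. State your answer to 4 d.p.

ρ = 1 − 6Σd² / [n(n²−1)] = 1 − 6×278 / (12×143)
  = 1 − 1668/1716 = 1 − 0.97203 ≈ 0.0280

0.0280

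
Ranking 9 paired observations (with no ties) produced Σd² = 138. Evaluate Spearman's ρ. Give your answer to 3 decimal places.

ρ = 1 − 6Σd² / [n(n²−1)] = 1 − 6×138 / (9×80)
  = 1 − 828/720 = 1 − 1.1500 ≈ -0.150

-0.150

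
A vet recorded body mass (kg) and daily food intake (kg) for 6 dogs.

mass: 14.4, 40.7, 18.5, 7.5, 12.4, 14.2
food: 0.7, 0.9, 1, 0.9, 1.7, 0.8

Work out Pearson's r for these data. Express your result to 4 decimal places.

-0.1577

n = 6, Σx = 107.7, Σy = 6, Σx² = 2617.75, Σy² = 6.64, Σxy = 104.4
nΣxy − ΣxΣy = 626.4 − 646.2 = -19.8
nΣx² − (Σx)² = 15706.5 − 11599.29 = 4107.21; nΣy² − (Σy)² = 39.84 − 36 = 3.84
r = -19.8 / √(4107.21 × 3.84) = -19.8 / 125.5854 ≈ -0.1577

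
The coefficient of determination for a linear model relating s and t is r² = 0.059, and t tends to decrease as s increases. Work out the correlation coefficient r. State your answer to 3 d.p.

|r| = √0.059 = 0.243
The association is negative, so r = −0.243.

-0.243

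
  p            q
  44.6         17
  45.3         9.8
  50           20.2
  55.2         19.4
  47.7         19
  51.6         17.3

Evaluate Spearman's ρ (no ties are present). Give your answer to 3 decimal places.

0.657

Rank p: 1, 2, 4, 6, 3, 5
Rank q: 2, 1, 6, 5, 4, 3
d = rank(p) − rank(q): -1, 1, -2, 1, -1, 2; Σd² = 12
ρ = 1 − 6Σd² / [n(n²−1)] = 1 − 6×12 / (6×35) = 1 − 72/210 ≈ 0.657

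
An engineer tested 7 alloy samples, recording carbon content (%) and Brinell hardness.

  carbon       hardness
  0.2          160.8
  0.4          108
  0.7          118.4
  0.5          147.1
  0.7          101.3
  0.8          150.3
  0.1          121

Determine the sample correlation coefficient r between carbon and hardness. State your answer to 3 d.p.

n = 7, Σx = 3.4, Σy = 906.9, Σx² = 2.08, Σy² = 120670.39, Σxy = 435.04
nΣxy − ΣxΣy = 3045.28 − 3083.46 = -38.18
nΣx² − (Σx)² = 14.56 − 11.56 = 3; nΣy² − (Σy)² = 844692.73 − 822467.61 = 22225.12
r = -38.18 / √(3 × 22225.12) = -38.18 / 258.2157 ≈ -0.148

-0.148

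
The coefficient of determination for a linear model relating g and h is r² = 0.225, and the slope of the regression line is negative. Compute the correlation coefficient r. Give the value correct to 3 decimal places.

|r| = √0.225 = 0.474
The association is negative, so r = −0.474.

-0.474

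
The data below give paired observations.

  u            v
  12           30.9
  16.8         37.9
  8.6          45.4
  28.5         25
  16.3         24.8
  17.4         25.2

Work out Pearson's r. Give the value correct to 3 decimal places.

n = 6, Σu = 99.6, Σv = 189.2, Σu² = 1880.9, Σv² = 6327.46, Σuv = 2953.18
nΣuv − ΣuΣv = 17719.08 − 18844.32 = -1125.24
nΣu² − (Σu)² = 11285.4 − 9920.16 = 1365.24; nΣv² − (Σv)² = 37964.76 − 35796.64 = 2168.12
r = -1125.24 / √(1365.24 × 2168.12) = -1125.24 / 1720.4663 ≈ -0.654

-0.654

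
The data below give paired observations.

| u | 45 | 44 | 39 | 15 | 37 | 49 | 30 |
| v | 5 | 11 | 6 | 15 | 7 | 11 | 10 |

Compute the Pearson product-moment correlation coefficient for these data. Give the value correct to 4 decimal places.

-0.5757

n = 7, Σu = 259, Σv = 65, Σu² = 10377, Σv² = 677, Σuv = 2266
nΣuv − ΣuΣv = 15862 − 16835 = -973
nΣu² − (Σu)² = 72639 − 67081 = 5558; nΣv² − (Σv)² = 4739 − 4225 = 514
r = -973 / √(5558 × 514) = -973 / 1690.2106 ≈ -0.5757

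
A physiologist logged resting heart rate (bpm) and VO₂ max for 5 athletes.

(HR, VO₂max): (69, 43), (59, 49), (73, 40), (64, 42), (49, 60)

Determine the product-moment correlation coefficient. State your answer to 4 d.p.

-0.9552

n = 5, Σx = 314, Σy = 234, Σx² = 20068, Σy² = 11214, Σxy = 14406
nΣxy − ΣxΣy = 72030 − 73476 = -1446
nΣx² − (Σx)² = 100340 − 98596 = 1744; nΣy² − (Σy)² = 56070 − 54756 = 1314
r = -1446 / √(1744 × 1314) = -1446 / 1513.8084 ≈ -0.9552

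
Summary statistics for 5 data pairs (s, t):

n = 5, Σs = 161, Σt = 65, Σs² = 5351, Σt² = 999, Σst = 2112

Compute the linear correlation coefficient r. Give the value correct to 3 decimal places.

r = (nΣst − ΣsΣt) / √[(nΣs² − (Σs)²)(nΣt² − (Σt)²)]
Numerator: 5×2112 − 161×65 = 95
Denominator: √[(26755 − 25921)(4995 − 4225)] = √[834 × 770] = 801.3613
r = 95 / 801.3613 ≈ 0.119

0.119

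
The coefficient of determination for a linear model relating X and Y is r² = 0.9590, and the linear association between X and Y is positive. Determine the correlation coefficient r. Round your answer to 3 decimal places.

0.979

|r| = √0.9590 = 0.979
The association is positive, so r = 0.979.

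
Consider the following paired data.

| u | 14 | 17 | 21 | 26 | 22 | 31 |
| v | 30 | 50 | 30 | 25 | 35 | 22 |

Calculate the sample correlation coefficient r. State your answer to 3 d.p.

-0.628

n = 6, Σu = 131, Σv = 192, Σu² = 3047, Σv² = 6634, Σuv = 4002
nΣuv − ΣuΣv = 24012 − 25152 = -1140
nΣu² − (Σu)² = 18282 − 17161 = 1121; nΣv² − (Σv)² = 39804 − 36864 = 2940
r = -1140 / √(1121 × 2940) = -1140 / 1815.4173 ≈ -0.628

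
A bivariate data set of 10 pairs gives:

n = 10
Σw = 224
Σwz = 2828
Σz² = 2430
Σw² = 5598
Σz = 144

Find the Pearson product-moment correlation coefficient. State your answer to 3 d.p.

-0.874

r = (nΣwz − ΣwΣz) / √[(nΣw² − (Σw)²)(nΣz² − (Σz)²)]
Numerator: 10×2828 − 224×144 = -3976
Denominator: √[(55980 − 50176)(24300 − 20736)] = √[5804 × 3564] = 4548.1266
r = -3976 / 4548.1266 ≈ -0.874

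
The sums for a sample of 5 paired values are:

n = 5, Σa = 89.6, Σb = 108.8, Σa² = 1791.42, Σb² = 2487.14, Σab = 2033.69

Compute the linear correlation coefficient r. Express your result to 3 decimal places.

r = (nΣab − ΣaΣb) / √[(nΣa² − (Σa)²)(nΣb² − (Σb)²)]
Numerator: 5×2033.69 − 89.6×108.8 = 419.97
Denominator: √[(8957.1 − 8028.16)(12435.7 − 11837.44)] = √[928.94 × 598.26] = 745.4848
r = 419.97 / 745.4848 ≈ 0.563

0.563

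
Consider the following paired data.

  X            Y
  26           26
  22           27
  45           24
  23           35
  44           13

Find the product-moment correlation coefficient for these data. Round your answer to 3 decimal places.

n = 5, ΣX = 160, ΣY = 125, ΣX² = 5650, ΣY² = 3375, ΣXY = 3727
nΣXY − ΣXΣY = 18635 − 20000 = -1365
nΣX² − (ΣX)² = 28250 − 25600 = 2650; nΣY² − (ΣY)² = 16875 − 15625 = 1250
r = -1365 / √(2650 × 1250) = -1365 / 1820.0275 ≈ -0.750

-0.750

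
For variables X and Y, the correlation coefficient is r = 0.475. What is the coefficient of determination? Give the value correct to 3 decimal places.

0.226

r² = (0.475)² = 0.226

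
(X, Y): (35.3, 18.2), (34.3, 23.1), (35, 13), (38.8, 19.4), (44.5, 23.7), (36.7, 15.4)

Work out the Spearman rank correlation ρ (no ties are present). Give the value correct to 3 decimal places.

0.371

Rank X: 3, 1, 2, 5, 6, 4
Rank Y: 3, 5, 1, 4, 6, 2
d = rank(X) − rank(Y): 0, -4, 1, 1, 0, 2; Σd² = 22
ρ = 1 − 6Σd² / [n(n²−1)] = 1 − 6×22 / (6×35) = 1 − 132/210 ≈ 0.371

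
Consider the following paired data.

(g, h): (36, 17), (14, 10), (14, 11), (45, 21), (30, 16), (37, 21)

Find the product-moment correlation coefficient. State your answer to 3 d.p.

n = 6, Σg = 176, Σh = 96, Σg² = 5982, Σh² = 1648, Σgh = 3108
nΣgh − ΣgΣh = 18648 − 16896 = 1752
nΣg² − (Σg)² = 35892 − 30976 = 4916; nΣh² − (Σh)² = 9888 − 9216 = 672
r = 1752 / √(4916 × 672) = 1752 / 1817.5676 ≈ 0.964

0.964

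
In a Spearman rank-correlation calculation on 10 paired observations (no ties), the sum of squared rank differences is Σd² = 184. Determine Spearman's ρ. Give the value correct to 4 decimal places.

ρ = 1 − 6Σd² / [n(n²−1)] = 1 − 6×184 / (10×99)
  = 1 − 1104/990 = 1 − 1.11515 ≈ -0.1152

-0.1152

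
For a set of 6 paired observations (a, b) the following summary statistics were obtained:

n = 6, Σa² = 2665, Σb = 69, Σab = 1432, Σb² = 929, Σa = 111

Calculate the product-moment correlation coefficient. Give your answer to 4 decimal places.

0.5402

r = (nΣab − ΣaΣb) / √[(nΣa² − (Σa)²)(nΣb² − (Σb)²)]
Numerator: 6×1432 − 111×69 = 933
Denominator: √[(15990 − 12321)(5574 − 4761)] = √[3669 × 813] = 1727.1065
r = 933 / 1727.1065 ≈ 0.5402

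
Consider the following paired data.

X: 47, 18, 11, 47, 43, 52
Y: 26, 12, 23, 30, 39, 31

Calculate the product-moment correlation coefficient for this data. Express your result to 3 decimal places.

n = 6, ΣX = 218, ΣY = 161, ΣX² = 9416, ΣY² = 4731, ΣXY = 6390
nΣXY − ΣXΣY = 38340 − 35098 = 3242
nΣX² − (ΣX)² = 56496 − 47524 = 8972; nΣY² − (ΣY)² = 28386 − 25921 = 2465
r = 3242 / √(8972 × 2465) = 3242 / 4702.7630 ≈ 0.689

0.689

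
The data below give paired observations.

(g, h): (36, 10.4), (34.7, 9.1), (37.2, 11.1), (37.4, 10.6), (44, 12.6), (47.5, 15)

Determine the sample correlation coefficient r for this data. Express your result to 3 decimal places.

0.972

n = 6, Σg = 236.8, Σh = 68.8, Σg² = 9474.94, Σh² = 810.3, Σgh = 2766.43
nΣgh − ΣgΣh = 16598.58 − 16291.84 = 306.74
nΣg² − (Σg)² = 56849.64 − 56074.24 = 775.4; nΣh² − (Σh)² = 4861.8 − 4733.44 = 128.36
r = 306.74 / √(775.4 × 128.36) = 306.74 / 315.4843 ≈ 0.972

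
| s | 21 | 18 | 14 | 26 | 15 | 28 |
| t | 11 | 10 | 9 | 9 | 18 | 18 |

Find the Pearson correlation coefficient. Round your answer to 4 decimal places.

0.1609

n = 6, Σs = 122, Σt = 75, Σs² = 2646, Σt² = 1031, Σst = 1545
nΣst − ΣsΣt = 9270 − 9150 = 120
nΣs² − (Σs)² = 15876 − 14884 = 992; nΣt² − (Σt)² = 6186 − 5625 = 561
r = 120 / √(992 × 561) = 120 / 745.9973 ≈ 0.1609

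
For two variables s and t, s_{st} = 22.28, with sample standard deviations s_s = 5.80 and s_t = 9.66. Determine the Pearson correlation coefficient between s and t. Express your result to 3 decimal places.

r = Cov(s,t) / (s_s · s_t) = 22.28 / (5.80 × 9.66)
  = 22.28 / 56.0280 ≈ 0.398

0.398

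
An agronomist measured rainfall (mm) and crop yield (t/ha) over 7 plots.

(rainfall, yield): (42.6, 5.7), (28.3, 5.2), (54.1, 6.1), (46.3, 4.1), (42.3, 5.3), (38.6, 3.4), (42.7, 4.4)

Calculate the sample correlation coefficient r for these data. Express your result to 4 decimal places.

0.2761

n = 7, Σx = 294.9, Σy = 34.2, Σx² = 12788.69, Σy² = 172.56, Σxy = 1453.13
nΣxy − ΣxΣy = 10171.91 − 10085.58 = 86.33
nΣx² − (Σx)² = 89520.83 − 86966.01 = 2554.82; nΣy² − (Σy)² = 1207.92 − 1169.64 = 38.28
r = 86.33 / √(2554.82 × 38.28) = 86.33 / 312.7275 ≈ 0.2761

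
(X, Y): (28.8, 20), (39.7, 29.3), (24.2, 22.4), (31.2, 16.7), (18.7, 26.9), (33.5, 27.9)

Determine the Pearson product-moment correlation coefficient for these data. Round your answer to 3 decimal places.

n = 6, ΣX = 176.1, ΣY = 143.2, ΣX² = 5436.55, ΣY² = 3541.16, ΣXY = 4240.01
nΣXY − ΣXΣY = 25440.06 − 25217.52 = 222.54
nΣX² − (ΣX)² = 32619.3 − 31011.21 = 1608.09; nΣY² − (ΣY)² = 21246.96 − 20506.24 = 740.72
r = 222.54 / √(1608.09 × 740.72) = 222.54 / 1091.3956 ≈ 0.204

0.204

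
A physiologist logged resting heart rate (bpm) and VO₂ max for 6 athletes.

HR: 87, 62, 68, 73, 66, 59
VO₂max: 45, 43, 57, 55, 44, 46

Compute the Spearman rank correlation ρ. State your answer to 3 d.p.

Rank HR: 6, 2, 4, 5, 3, 1
Rank VO₂max: 3, 1, 6, 5, 2, 4
d = rank(HR) − rank(VO₂max): 3, 1, -2, 0, 1, -3; Σd² = 24
ρ = 1 − 6Σd² / [n(n²−1)] = 1 − 6×24 / (6×35) = 1 − 144/210 ≈ 0.314

0.314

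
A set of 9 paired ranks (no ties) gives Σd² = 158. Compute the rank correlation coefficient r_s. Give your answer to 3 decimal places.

ρ = 1 − 6Σd² / [n(n²−1)] = 1 − 6×158 / (9×80)
  = 1 − 948/720 = 1 − 1.3167 ≈ -0.317

-0.317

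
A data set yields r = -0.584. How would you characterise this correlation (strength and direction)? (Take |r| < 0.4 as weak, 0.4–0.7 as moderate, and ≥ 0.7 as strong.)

r = -0.584 < 0 so the relationship is negative.
|r| = 0.584, which falls in the moderate range.

moderate negative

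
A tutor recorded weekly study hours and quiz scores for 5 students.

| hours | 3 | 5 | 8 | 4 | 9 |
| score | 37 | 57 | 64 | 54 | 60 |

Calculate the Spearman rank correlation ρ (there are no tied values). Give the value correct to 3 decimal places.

0.900

Rank hours: 1, 3, 4, 2, 5
Rank score: 1, 3, 5, 2, 4
d = rank(hours) − rank(score): 0, 0, -1, 0, 1; Σd² = 2
ρ = 1 − 6Σd² / [n(n²−1)] = 1 − 6×2 / (5×24) = 1 − 12/120 ≈ 0.900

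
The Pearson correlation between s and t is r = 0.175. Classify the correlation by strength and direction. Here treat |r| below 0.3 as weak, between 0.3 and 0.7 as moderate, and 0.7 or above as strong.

r = 0.175 > 0 so the relationship is positive.
|r| = 0.175, which falls in the weak range.

weak positive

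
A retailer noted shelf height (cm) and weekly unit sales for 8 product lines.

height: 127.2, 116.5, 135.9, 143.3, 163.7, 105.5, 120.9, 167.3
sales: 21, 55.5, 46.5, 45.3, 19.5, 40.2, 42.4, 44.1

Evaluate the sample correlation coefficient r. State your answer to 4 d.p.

n = 8, Σx = 1080.3, Σy = 314.5, Σx² = 149289.83, Σy² = 13474.45, Σxy = 41885.13
nΣxy − ΣxΣy = 335081.04 − 339754.35 = -4673.31
nΣx² − (Σx)² = 1194318.64 − 1167048.09 = 27270.55; nΣy² − (Σy)² = 107795.6 − 98910.25 = 8885.35
r = -4673.31 / √(27270.55 × 8885.35) = -4673.31 / 15566.2578 ≈ -0.3002

-0.3002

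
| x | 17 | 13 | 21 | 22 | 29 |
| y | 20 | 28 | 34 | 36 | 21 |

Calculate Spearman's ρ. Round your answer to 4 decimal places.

Rank x: 2, 1, 3, 4, 5
Rank y: 1, 3, 4, 5, 2
d = rank(x) − rank(y): 1, -2, -1, -1, 3; Σd² = 16
ρ = 1 − 6Σd² / [n(n²−1)] = 1 − 6×16 / (5×24) = 1 − 96/120 ≈ 0.2000

0.2000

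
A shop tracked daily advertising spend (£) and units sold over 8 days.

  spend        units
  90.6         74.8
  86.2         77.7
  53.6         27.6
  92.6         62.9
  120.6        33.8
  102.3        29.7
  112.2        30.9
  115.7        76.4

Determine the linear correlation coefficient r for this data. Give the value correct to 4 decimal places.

n = 8, Σx = 773.8, Σy = 413.8, Σx² = 78071.5, Σy² = 25166.8, Σxy = 40199.57
nΣxy − ΣxΣy = 321596.56 − 320198.44 = 1398.12
nΣx² − (Σx)² = 624572 − 598766.44 = 25805.56; nΣy² − (Σy)² = 201334.4 − 171230.44 = 30103.96
r = 1398.12 / √(25805.56 × 30103.96) = 1398.12 / 27872.0208 ≈ 0.0502

0.0502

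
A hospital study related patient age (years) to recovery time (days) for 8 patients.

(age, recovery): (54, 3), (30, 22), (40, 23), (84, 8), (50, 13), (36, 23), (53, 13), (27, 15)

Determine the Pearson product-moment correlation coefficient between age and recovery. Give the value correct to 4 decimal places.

-0.6661

n = 8, Σx = 374, Σy = 120, Σx² = 19806, Σy² = 2178, Σxy = 4986
nΣxy − ΣxΣy = 39888 − 44880 = -4992
nΣx² − (Σx)² = 158448 − 139876 = 18572; nΣy² − (Σy)² = 17424 − 14400 = 3024
r = -4992 / √(18572 × 3024) = -4992 / 7494.1129 ≈ -0.6661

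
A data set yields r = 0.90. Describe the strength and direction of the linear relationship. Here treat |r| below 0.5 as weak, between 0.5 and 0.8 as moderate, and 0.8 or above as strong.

r = 0.90 > 0 so the relationship is positive.
|r| = 0.90, which falls in the strong range.

strong positive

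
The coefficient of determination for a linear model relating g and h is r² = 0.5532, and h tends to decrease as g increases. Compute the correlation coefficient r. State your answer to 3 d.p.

|r| = √0.5532 = 0.744
The association is negative, so r = −0.744.

-0.744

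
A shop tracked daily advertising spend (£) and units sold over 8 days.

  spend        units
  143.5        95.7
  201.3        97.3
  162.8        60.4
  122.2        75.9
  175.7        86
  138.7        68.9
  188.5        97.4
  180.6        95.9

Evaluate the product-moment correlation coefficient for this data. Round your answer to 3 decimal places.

0.558

n = 8, Σx = 1313.3, Σy = 677.5, Σx² = 220807.41, Σy² = 58861.53, Σxy = 112773.61
nΣxy − ΣxΣy = 902188.88 − 889760.75 = 12428.13
nΣx² − (Σx)² = 1766459.28 − 1724756.89 = 41702.39; nΣy² − (Σy)² = 470892.24 − 459006.25 = 11885.99
r = 12428.13 / √(41702.39 × 11885.99) = 12428.13 / 22263.7416 ≈ 0.558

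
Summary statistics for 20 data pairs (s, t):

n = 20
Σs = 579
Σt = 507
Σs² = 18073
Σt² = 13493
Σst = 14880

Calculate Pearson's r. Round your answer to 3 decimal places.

r = (nΣst − ΣsΣt) / √[(nΣs² − (Σs)²)(nΣt² − (Σt)²)]
Numerator: 20×14880 − 579×507 = 4047
Denominator: √[(361460 − 335241)(269860 − 257049)] = √[26219 × 12811] = 18327.3459
r = 4047 / 18327.3459 ≈ 0.221

0.221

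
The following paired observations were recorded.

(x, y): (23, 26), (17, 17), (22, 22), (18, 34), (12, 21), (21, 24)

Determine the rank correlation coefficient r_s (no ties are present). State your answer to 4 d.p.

0.5429

Rank x: 6, 2, 5, 3, 1, 4
Rank y: 5, 1, 3, 6, 2, 4
d = rank(x) − rank(y): 1, 1, 2, -3, -1, 0; Σd² = 16
ρ = 1 − 6Σd² / [n(n²−1)] = 1 − 6×16 / (6×35) = 1 − 96/210 ≈ 0.5429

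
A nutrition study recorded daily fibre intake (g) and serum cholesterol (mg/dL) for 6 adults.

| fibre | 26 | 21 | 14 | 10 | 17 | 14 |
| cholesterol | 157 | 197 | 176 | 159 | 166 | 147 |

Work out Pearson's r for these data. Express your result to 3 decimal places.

0.236

n = 6, Σx = 102, Σy = 1002, Σx² = 1898, Σy² = 168880, Σxy = 17153
nΣxy − ΣxΣy = 102918 − 102204 = 714
nΣx² − (Σx)² = 11388 − 10404 = 984; nΣy² − (Σy)² = 1013280 − 1004004 = 9276
r = 714 / √(984 × 9276) = 714 / 3021.1892 ≈ 0.236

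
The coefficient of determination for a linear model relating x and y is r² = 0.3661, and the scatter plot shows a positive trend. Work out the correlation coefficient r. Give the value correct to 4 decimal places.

0.6051

|r| = √0.3661 = 0.6051
The association is positive, so r = 0.6051.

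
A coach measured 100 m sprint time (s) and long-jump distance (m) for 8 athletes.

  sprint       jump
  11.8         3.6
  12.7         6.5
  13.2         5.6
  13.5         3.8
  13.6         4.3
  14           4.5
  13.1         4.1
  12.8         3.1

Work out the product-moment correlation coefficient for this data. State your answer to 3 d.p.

n = 8, Σx = 104.7, Σy = 35.5, Σx² = 1373.43, Σy² = 166.17, Σxy = 465.12
nΣxy − ΣxΣy = 3720.96 − 3716.85 = 4.11
nΣx² − (Σx)² = 10987.44 − 10962.09 = 25.35; nΣy² − (Σy)² = 1329.36 − 1260.25 = 69.11
r = 4.11 / √(25.35 × 69.11) = 4.11 / 41.8562 ≈ 0.098

0.098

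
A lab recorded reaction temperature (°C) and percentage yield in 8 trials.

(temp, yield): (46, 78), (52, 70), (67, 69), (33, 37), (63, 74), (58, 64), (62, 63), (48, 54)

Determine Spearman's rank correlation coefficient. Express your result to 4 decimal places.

0.2857

Rank temp: 2, 4, 8, 1, 7, 5, 6, 3
Rank yield: 8, 6, 5, 1, 7, 4, 3, 2
d = rank(temp) − rank(yield): -6, -2, 3, 0, 0, 1, 3, 1; Σd² = 60
ρ = 1 − 6Σd² / [n(n²−1)] = 1 − 6×60 / (8×63) = 1 − 360/504 ≈ 0.2857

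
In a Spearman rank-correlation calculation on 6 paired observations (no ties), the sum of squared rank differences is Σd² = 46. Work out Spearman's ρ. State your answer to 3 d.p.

ρ = 1 − 6Σd² / [n(n²−1)] = 1 − 6×46 / (6×35)
  = 1 − 276/210 = 1 − 1.3143 ≈ -0.314

-0.314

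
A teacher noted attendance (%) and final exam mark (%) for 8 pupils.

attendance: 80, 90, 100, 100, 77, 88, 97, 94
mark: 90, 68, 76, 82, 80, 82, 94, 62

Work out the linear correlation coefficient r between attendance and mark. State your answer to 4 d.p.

-0.1446

n = 8, Σx = 726, Σy = 634, Σx² = 66418, Σy² = 51028, Σxy = 57442
nΣxy − ΣxΣy = 459536 − 460284 = -748
nΣx² − (Σx)² = 531344 − 527076 = 4268; nΣy² − (Σy)² = 408224 − 401956 = 6268
r = -748 / √(4268 × 6268) = -748 / 5172.2165 ≈ -0.1446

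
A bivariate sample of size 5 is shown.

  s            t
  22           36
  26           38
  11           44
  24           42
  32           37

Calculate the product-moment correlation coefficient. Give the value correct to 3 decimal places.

n = 5, Σs = 115, Σt = 197, Σs² = 2881, Σt² = 7809, Σst = 4456
nΣst − ΣsΣt = 22280 − 22655 = -375
nΣs² − (Σs)² = 14405 − 13225 = 1180; nΣt² − (Σt)² = 39045 − 38809 = 236
r = -375 / √(1180 × 236) = -375 / 527.7120 ≈ -0.711

-0.711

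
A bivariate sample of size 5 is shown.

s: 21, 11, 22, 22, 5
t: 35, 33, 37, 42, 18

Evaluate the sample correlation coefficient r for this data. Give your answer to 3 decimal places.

0.899

n = 5, Σs = 81, Σt = 165, Σs² = 1555, Σt² = 5771, Σst = 2926
nΣst − ΣsΣt = 14630 − 13365 = 1265
nΣs² − (Σs)² = 7775 − 6561 = 1214; nΣt² − (Σt)² = 28855 − 27225 = 1630
r = 1265 / √(1214 × 1630) = 1265 / 1406.7054 ≈ 0.899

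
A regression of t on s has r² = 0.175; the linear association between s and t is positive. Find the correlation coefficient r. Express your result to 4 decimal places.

0.4183

|r| = √0.175 = 0.4183
The association is positive, so r = 0.4183.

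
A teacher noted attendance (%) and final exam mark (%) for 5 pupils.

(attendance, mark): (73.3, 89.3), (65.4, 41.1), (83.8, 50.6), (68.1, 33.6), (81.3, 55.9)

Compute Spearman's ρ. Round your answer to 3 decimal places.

0.500

Rank attendance: 3, 1, 5, 2, 4
Rank mark: 5, 2, 3, 1, 4
d = rank(attendance) − rank(mark): -2, -1, 2, 1, 0; Σd² = 10
ρ = 1 − 6Σd² / [n(n²−1)] = 1 − 6×10 / (5×24) = 1 − 60/120 ≈ 0.500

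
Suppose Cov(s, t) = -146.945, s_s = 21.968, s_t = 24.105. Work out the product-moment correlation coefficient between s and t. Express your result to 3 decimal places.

r = Cov(s,t) / (s_s · s_t) = -146.945 / (21.968 × 24.105)
  = -146.945 / 529.5386 ≈ -0.277

-0.277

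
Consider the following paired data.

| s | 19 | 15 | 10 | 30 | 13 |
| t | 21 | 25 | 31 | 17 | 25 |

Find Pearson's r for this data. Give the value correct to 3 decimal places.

n = 5, Σs = 87, Σt = 119, Σs² = 1755, Σt² = 2941, Σst = 1919
nΣst − ΣsΣt = 9595 − 10353 = -758
nΣs² − (Σs)² = 8775 − 7569 = 1206; nΣt² − (Σt)² = 14705 − 14161 = 544
r = -758 / √(1206 × 544) = -758 / 809.9778 ≈ -0.936

-0.936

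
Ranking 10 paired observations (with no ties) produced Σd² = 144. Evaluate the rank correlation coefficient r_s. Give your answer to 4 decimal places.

ρ = 1 − 6Σd² / [n(n²−1)] = 1 − 6×144 / (10×99)
  = 1 − 864/990 = 1 − 0.87273 ≈ 0.1273

0.1273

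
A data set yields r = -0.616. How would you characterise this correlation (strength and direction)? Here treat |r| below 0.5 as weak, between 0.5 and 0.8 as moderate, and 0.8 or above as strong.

moderate negative

r = -0.616 < 0 so the relationship is negative.
|r| = 0.616, which falls in the moderate range.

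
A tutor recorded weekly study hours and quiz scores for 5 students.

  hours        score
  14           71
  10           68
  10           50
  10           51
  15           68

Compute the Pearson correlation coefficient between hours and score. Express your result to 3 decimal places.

0.684

n = 5, Σx = 59, Σy = 308, Σx² = 721, Σy² = 19390, Σxy = 3704
nΣxy − ΣxΣy = 18520 − 18172 = 348
nΣx² − (Σx)² = 3605 − 3481 = 124; nΣy² − (Σy)² = 96950 − 94864 = 2086
r = 348 / √(124 × 2086) = 348 / 508.5902 ≈ 0.684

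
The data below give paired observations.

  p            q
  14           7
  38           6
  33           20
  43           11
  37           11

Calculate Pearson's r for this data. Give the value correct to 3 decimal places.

n = 5, Σp = 165, Σq = 55, Σp² = 5947, Σq² = 727, Σpq = 1866
nΣpq − ΣpΣq = 9330 − 9075 = 255
nΣp² − (Σp)² = 29735 − 27225 = 2510; nΣq² − (Σq)² = 3635 − 3025 = 610
r = 255 / √(2510 × 610) = 255 / 1237.3763 ≈ 0.206

0.206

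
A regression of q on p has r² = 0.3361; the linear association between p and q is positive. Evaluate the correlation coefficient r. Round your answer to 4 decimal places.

0.5797

|r| = √0.3361 = 0.5797
The association is positive, so r = 0.5797.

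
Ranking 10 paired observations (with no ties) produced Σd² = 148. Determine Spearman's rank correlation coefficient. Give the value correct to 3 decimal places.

0.103

ρ = 1 − 6Σd² / [n(n²−1)] = 1 − 6×148 / (10×99)
  = 1 − 888/990 = 1 − 0.8970 ≈ 0.103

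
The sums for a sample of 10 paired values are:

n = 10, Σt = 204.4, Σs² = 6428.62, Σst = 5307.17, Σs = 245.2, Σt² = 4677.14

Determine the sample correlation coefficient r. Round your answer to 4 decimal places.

r = (nΣst − ΣsΣt) / √[(nΣs² − (Σs)²)(nΣt² − (Σt)²)]
Numerator: 10×5307.17 − 245.2×204.4 = 2952.82
Denominator: √[(64286.2 − 60123.04)(46771.4 − 41779.36)] = √[4163.16 × 4992.04] = 4558.8004
r = 2952.82 / 4558.8004 ≈ 0.6477

0.6477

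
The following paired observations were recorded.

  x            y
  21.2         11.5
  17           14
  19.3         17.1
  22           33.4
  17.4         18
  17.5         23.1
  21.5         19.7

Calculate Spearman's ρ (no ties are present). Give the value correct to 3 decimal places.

0.429

Rank x: 5, 1, 4, 7, 2, 3, 6
Rank y: 1, 2, 3, 7, 4, 6, 5
d = rank(x) − rank(y): 4, -1, 1, 0, -2, -3, 1; Σd² = 32
ρ = 1 − 6Σd² / [n(n²−1)] = 1 − 6×32 / (7×48) = 1 − 192/336 ≈ 0.429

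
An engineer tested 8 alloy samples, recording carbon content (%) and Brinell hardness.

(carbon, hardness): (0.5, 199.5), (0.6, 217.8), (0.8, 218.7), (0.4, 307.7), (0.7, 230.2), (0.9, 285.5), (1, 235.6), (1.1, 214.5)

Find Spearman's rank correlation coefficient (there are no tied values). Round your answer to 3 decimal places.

-0.071

Rank carbon: 2, 3, 5, 1, 4, 6, 7, 8
Rank hardness: 1, 3, 4, 8, 5, 7, 6, 2
d = rank(carbon) − rank(hardness): 1, 0, 1, -7, -1, -1, 1, 6; Σd² = 90
ρ = 1 − 6Σd² / [n(n²−1)] = 1 − 6×90 / (8×63) = 1 − 540/504 ≈ -0.071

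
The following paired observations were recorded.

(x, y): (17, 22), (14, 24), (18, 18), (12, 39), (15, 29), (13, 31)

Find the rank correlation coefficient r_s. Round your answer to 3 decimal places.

Rank x: 5, 3, 6, 1, 4, 2
Rank y: 2, 3, 1, 6, 4, 5
d = rank(x) − rank(y): 3, 0, 5, -5, 0, -3; Σd² = 68
ρ = 1 − 6Σd² / [n(n²−1)] = 1 − 6×68 / (6×35) = 1 − 408/210 ≈ -0.943

-0.943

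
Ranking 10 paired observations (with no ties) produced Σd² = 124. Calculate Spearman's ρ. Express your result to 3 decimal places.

0.248

ρ = 1 − 6Σd² / [n(n²−1)] = 1 − 6×124 / (10×99)
  = 1 − 744/990 = 1 − 0.7515 ≈ 0.248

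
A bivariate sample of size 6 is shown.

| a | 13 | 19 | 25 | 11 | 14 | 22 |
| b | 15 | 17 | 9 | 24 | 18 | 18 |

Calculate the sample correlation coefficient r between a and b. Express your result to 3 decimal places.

-0.709

n = 6, Σa = 104, Σb = 101, Σa² = 1956, Σb² = 1819, Σab = 1655
nΣab − ΣaΣb = 9930 − 10504 = -574
nΣa² − (Σa)² = 11736 − 10816 = 920; nΣb² − (Σb)² = 10914 − 10201 = 713
r = -574 / √(920 × 713) = -574 / 809.9136 ≈ -0.709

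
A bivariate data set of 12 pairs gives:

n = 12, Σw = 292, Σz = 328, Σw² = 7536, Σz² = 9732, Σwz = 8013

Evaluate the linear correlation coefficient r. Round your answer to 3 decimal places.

r = (nΣwz − ΣwΣz) / √[(nΣw² − (Σw)²)(nΣz² − (Σz)²)]
Numerator: 12×8013 − 292×328 = 380
Denominator: √[(90432 − 85264)(116784 − 107584)] = √[5168 × 9200] = 6895.3318
r = 380 / 6895.3318 ≈ 0.055

0.055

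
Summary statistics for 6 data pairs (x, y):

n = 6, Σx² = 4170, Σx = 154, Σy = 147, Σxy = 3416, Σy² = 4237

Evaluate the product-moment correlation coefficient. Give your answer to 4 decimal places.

-0.9606

r = (nΣxy − ΣxΣy) / √[(nΣx² − (Σx)²)(nΣy² − (Σy)²)]
Numerator: 6×3416 − 154×147 = -2142
Denominator: √[(25020 − 23716)(25422 − 21609)] = √[1304 × 3813] = 2229.8323
r = -2142 / 2229.8323 ≈ -0.9606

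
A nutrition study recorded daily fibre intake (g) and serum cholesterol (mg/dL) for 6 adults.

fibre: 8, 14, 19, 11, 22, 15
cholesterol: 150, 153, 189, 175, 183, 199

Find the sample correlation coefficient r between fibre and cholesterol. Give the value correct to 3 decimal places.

0.612

n = 6, Σx = 89, Σy = 1049, Σx² = 1451, Σy² = 185345, Σxy = 15869
nΣxy − ΣxΣy = 95214 − 93361 = 1853
nΣx² − (Σx)² = 8706 − 7921 = 785; nΣy² − (Σy)² = 1112070 − 1100401 = 11669
r = 1853 / √(785 × 11669) = 1853 / 3026.5764 ≈ 0.612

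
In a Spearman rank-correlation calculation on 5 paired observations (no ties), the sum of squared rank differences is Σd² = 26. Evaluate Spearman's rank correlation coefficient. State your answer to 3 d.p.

-0.300

ρ = 1 − 6Σd² / [n(n²−1)] = 1 − 6×26 / (5×24)
  = 1 − 156/120 = 1 − 1.3000 ≈ -0.300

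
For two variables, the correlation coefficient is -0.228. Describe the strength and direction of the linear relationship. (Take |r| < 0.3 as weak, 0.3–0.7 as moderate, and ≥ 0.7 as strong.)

weak negative

r = -0.228 < 0 so the relationship is negative.
|r| = 0.228, which falls in the weak range.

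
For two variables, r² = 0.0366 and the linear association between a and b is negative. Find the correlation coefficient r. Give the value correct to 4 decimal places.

-0.1913

|r| = √0.0366 = 0.1913
The association is negative, so r = −0.1913.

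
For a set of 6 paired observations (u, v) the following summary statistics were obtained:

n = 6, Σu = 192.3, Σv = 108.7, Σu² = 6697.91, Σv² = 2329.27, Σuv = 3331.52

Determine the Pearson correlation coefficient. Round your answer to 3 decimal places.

-0.347

r = (nΣuv − ΣuΣv) / √[(nΣu² − (Σu)²)(nΣv² − (Σv)²)]
Numerator: 6×3331.52 − 192.3×108.7 = -913.89
Denominator: √[(40187.46 − 36979.29)(13975.62 − 11815.69)] = √[3208.17 × 2159.93] = 2632.3797
r = -913.89 / 2632.3797 ≈ -0.347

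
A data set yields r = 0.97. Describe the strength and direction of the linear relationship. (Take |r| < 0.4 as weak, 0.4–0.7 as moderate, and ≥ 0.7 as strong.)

r = 0.97 > 0 so the relationship is positive.
|r| = 0.97, which falls in the strong range.

strong positive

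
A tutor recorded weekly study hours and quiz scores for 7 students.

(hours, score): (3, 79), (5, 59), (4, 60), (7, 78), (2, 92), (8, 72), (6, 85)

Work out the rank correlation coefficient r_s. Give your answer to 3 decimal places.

Rank hours: 2, 4, 3, 6, 1, 7, 5
Rank score: 5, 1, 2, 4, 7, 3, 6
d = rank(hours) − rank(score): -3, 3, 1, 2, -6, 4, -1; Σd² = 76
ρ = 1 − 6Σd² / [n(n²−1)] = 1 − 6×76 / (7×48) = 1 − 456/336 ≈ -0.357

-0.357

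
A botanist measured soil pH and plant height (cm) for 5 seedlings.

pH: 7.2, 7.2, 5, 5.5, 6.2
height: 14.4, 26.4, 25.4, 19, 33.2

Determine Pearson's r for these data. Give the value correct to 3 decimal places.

-0.187

n = 5, Σx = 31.1, Σy = 118.4, Σx² = 197.37, Σy² = 3012.72, Σxy = 731.1
nΣxy − ΣxΣy = 3655.5 − 3682.24 = -26.74
nΣx² − (Σx)² = 986.85 − 967.21 = 19.64; nΣy² − (Σy)² = 15063.6 − 14018.56 = 1045.04
r = -26.74 / √(19.64 × 1045.04) = -26.74 / 143.2640 ≈ -0.187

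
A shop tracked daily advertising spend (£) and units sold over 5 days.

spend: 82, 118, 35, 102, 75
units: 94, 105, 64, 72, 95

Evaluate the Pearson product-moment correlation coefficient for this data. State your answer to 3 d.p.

0.635

n = 5, Σx = 412, Σy = 430, Σx² = 37902, Σy² = 38166, Σxy = 36807
nΣxy − ΣxΣy = 184035 − 177160 = 6875
nΣx² − (Σx)² = 189510 − 169744 = 19766; nΣy² − (Σy)² = 190830 − 184900 = 5930
r = 6875 / √(19766 × 5930) = 6875 / 10826.4666 ≈ 0.635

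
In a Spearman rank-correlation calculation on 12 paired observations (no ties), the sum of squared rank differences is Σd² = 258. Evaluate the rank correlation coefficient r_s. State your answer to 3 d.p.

0.098

ρ = 1 − 6Σd² / [n(n²−1)] = 1 − 6×258 / (12×143)
  = 1 − 1548/1716 = 1 − 0.9021 ≈ 0.098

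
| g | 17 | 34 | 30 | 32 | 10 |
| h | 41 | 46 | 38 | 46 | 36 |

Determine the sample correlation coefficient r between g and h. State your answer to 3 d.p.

n = 5, Σg = 123, Σh = 207, Σg² = 3469, Σh² = 8653, Σgh = 5233
nΣgh − ΣgΣh = 26165 − 25461 = 704
nΣg² − (Σg)² = 17345 − 15129 = 2216; nΣh² − (Σh)² = 43265 − 42849 = 416
r = 704 / √(2216 × 416) = 704 / 960.1333 ≈ 0.733

0.733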